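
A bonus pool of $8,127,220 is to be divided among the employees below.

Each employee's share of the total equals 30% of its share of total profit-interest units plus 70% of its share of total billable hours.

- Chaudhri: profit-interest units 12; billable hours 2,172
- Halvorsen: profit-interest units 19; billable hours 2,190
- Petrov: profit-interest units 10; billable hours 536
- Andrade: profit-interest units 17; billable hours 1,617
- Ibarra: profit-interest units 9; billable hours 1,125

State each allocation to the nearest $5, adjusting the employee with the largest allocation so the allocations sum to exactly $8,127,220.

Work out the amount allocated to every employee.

Totals — profit-interest units 67, billable hours 7,640.
Blended shares (30% profit-interest units + 70% billable hours): Chaudhri 0.2527; Halvorsen 0.2857; Petrov 0.0939; Andrade 0.2243; Ibarra 0.1434.
Pro-rata amounts: Chaudhri 2,054,045.78; Halvorsen 2,322,183.07; Petrov 763,032.72; Andrade 1,822,722.95; Ibarra 1,165,235.48.
After rounding ($5): Chaudhri $2,054,045; Halvorsen $2,322,185; Petrov $763,035; Andrade $1,822,725; Ibarra $1,165,235. Sum = $8,127,225.
Difference $8,127,220 − $8,127,225 = −$5 applied to largest allocation (Halvorsen): Halvorsen becomes $2,322,180.

Chaudhri: $2,054,045; Halvorsen: $2,322,180; Petrov: $763,035; Andrade: $1,822,725; Ibarra: $1,165,235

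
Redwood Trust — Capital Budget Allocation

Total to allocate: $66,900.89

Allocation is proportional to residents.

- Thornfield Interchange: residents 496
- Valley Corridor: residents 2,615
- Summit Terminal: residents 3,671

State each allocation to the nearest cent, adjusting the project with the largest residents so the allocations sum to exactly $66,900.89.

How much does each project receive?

Thornfield Interchange: $4,892.78 · Valley Corridor: $25,795.61 · Summit Terminal: $36,212.50

Combined residents = 496 + 2,615 + 3,671 = 6,782.
Raw shares: Thornfield Interchange 4,892.7811; Valley Corridor 25,795.6100; Summit Terminal 36,212.4988.
At nearest cent: Thornfield Interchange $4,892.78; Valley Corridor $25,795.61; Summit Terminal $36,212.50. Sum = $66,900.89.
Sum already equals the total — no adjustment.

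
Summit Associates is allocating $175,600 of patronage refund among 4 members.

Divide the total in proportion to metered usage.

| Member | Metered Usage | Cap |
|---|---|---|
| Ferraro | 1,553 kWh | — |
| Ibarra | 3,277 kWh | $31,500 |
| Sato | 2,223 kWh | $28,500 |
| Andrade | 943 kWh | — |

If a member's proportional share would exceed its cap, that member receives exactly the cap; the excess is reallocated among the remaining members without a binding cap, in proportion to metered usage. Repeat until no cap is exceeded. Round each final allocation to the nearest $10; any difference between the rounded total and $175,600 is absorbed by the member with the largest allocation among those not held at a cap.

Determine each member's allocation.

Sum of metered usage: 7,996.
Unconstrained shares: Ferraro 34,105.40; Ibarra 71,966.13; Sato 48,819.26; Andrade 20,709.20.
Capped: Ibarra ($31,500), Sato ($28,500); residual $115,600 reallocated over remaining metered usage 2,496.
Shares after redistribution: Ferraro 71,925.80 → $71,930; Andrade 43,674.20 → $43,670.

Ferraro: $71,930 | Ibarra: $31,500 | Sato: $28,500 | Andrade: $43,670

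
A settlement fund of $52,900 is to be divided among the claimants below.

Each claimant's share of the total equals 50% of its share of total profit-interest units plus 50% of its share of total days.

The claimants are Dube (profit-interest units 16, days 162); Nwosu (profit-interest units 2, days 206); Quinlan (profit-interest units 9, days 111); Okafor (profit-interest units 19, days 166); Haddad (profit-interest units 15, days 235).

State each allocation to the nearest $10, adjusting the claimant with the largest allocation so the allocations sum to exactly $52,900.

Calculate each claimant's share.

Totals — profit-interest units 61, days 880.
Blended shares (50% profit-interest units + 50% days): Dube 0.2232; Nwosu 0.1334; Quinlan 0.1368; Okafor 0.2501; Haddad 0.2565.
Raw shares: Dube 11,806.91; Nwosu 7,058.92; Quinlan 7,238.77; Okafor 13,227.96; Haddad 13,567.45.
After rounding ($10): Dube $11,810; Nwosu $7,060; Quinlan $7,240; Okafor $13,230; Haddad $13,570. Sum = $52,910.
Difference $52,900 − $52,910 = −$10 applied to largest allocation (Haddad): Haddad becomes $13,560.

Dube: $11,810 | Nwosu: $7,060 | Quinlan: $7,240 | Okafor: $13,230 | Haddad: $13,560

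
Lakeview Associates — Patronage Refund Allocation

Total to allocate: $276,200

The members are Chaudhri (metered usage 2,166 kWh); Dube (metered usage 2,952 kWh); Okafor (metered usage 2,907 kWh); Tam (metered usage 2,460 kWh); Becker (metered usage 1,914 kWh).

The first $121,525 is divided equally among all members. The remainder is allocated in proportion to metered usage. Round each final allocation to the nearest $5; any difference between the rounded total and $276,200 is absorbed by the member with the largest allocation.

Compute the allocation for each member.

Chaudhri: $51,325; Dube: $61,130; Okafor: $60,570; Tam: $54,995; Becker: $48,180

Equal tier: $121,525 ÷ 5 = $24,305 apiece.
Remainder $154,675 by metered usage (total 12,399): Chaudhri 27,020.41 → $27,020; Dube 36,825.60 → $36,825; Okafor 36,264.23 → $36,265; Tam 30,688.00 → $30,690; Becker 23,876.76 → $23,875.
Totals: Chaudhri $24,305 + $27,020 = $51,325; Dube $24,305 + $36,825 = $61,130; Okafor $24,305 + $36,265 = $60,570; Tam $24,305 + $30,690 = $54,995; Becker $24,305 + $23,875 = $48,180.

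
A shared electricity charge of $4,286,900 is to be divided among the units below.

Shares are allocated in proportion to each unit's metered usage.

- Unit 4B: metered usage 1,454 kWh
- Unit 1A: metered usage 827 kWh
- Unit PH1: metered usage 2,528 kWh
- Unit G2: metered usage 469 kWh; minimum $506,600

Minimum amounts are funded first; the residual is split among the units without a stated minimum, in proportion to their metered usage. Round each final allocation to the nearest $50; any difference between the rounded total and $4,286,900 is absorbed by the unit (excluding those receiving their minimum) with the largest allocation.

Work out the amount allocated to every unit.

Unit 4B: $1,142,950; Unit 1A: $650,100; Unit PH1: $1,987,250; Unit G2: $506,600

Fund the minimums — Unit G2 $506,600. Balance $3,780,300.
Balance split over remaining metered usage 4,809: Unit 4B 1,142,972.80 → $1,142,950; Unit 1A 650,095.26 → $650,100; Unit PH1 1,987,231.94 → $1,987,250.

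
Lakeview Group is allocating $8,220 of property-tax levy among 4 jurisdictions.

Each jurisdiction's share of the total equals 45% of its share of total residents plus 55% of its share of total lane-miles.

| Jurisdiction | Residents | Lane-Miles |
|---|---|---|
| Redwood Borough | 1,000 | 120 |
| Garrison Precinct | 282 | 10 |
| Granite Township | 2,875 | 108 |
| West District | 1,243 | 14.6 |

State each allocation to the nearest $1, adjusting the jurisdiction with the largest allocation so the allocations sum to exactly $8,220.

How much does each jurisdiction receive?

Redwood Borough: $2,833 | Garrison Precinct: $372 | Granite Township: $3,902 | West District: $1,113

Residents total 5,400; lane-miles total 252.6.
Composite weights (45% residents + 55% lane-miles): Redwood Borough 0.3446; Garrison Precinct 0.0453; Granite Township 0.4747; West District 0.1354.
Pro-rata amounts: Redwood Borough 2,832.74; Garrison Precinct 372.15; Granite Township 3,902.34; West District 1,112.76.
At nearest $1: Redwood Borough $2,833; Garrison Precinct $372; Granite Township $3,902; West District $1,113. Sum = $8,220.
No rounding difference to absorb.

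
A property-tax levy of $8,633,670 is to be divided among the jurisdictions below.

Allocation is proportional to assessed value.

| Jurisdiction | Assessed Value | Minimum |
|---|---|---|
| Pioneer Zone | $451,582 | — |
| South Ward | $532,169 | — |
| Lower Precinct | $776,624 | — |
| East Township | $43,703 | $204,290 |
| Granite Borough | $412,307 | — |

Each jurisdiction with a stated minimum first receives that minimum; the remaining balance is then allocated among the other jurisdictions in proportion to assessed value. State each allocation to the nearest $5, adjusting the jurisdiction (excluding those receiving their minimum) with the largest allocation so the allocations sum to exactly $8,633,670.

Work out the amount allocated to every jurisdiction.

Fund the minimums — East Township $204,290. Remaining pool $8,429,380.
Remaining pool split over remaining assessed value 2,172,682: Pioneer Zone 1,752,008.02 → $1,752,010; South Ward 2,064,662.35 → $2,064,660; Lower Precinct 3,013,077.30 → $3,013,075; Granite Borough 1,599,632.33 → $1,599,630.
Rounding difference +$5 applied to Lower Precinct → $3,013,080.

Pioneer Zone: $1,752,010; South Ward: $2,064,660; Lower Precinct: $3,013,080; East Township: $204,290; Granite Borough: $1,599,630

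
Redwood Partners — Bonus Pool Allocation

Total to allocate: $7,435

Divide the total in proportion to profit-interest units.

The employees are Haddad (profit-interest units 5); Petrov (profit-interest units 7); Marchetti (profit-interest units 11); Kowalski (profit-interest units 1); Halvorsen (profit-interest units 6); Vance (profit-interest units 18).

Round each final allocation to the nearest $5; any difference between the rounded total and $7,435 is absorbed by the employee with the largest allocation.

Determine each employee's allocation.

Sum of profit-interest units: 48.
Pro-rata amounts: Haddad 5/48 × $7,435 = 774.48; Petrov 7/48 × $7,435 = 1,084.27; Marchetti 11/48 × $7,435 = 1,703.85; Kowalski 1/48 × $7,435 = 154.90; Halvorsen 6/48 × $7,435 = 929.38; Vance 18/48 × $7,435 = 2,788.12.
At nearest $5: Haddad $775; Petrov $1,085; Marchetti $1,705; Kowalski $155; Halvorsen $930; Vance $2,790. Sum = $7,440.
Difference $7,435 − $7,440 = −$5 applied to largest allocation (Vance): Vance becomes $2,785.

Haddad: $775 · Petrov: $1,085 · Marchetti: $1,705 · Kowalski: $155 · Halvorsen: $930 · Vance: $2,785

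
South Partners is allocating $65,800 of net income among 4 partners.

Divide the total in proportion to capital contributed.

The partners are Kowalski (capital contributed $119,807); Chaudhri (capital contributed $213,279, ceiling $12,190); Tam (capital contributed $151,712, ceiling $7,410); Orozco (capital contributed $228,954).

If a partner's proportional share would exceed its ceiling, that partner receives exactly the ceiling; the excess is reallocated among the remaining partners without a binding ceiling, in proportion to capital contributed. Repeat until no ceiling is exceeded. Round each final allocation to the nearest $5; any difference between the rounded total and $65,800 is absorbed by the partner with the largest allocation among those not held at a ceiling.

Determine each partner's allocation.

Capital contributed total: 713,752.
Pro-rata shares before constraints: Kowalski 11,044.87; Chaudhri 19,661.95; Tam 13,986.16; Orozco 21,107.01.
Cap binds for Chaudhri ($12,190), Tam ($7,410); residual $46,200 reallocated over remaining capital contributed 348,761.
Remaining shares: Kowalski 15,870.71 → $15,870; Orozco 30,329.29 → $30,330.

Kowalski: $15,870 | Chaudhri: $12,190 | Tam: $7,410 | Orozco: $30,330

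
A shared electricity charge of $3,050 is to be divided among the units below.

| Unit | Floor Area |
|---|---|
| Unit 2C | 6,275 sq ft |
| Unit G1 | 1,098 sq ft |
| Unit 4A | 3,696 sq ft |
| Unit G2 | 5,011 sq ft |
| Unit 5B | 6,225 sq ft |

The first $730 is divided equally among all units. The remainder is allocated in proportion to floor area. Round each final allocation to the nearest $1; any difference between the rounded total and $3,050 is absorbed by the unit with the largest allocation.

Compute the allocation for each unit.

Unit 2C: $800 · Unit G1: $260 · Unit 4A: $530 · Unit G2: $667 · Unit 5B: $793

$730 shared equally gives $146 per unit.
Remainder $2,320 by floor area (total 22,305): Unit 2C 652.68 → $653; Unit G1 114.21 → $114; Unit 4A 384.43 → $384; Unit G2 521.21 → $521; Unit 5B 647.48 → $647.
Rounding difference +$1 on remainder applied to Unit 2C.
Totals: Unit 2C $146 + $654 = $800; Unit G1 $146 + $114 = $260; Unit 4A $146 + $384 = $530; Unit G2 $146 + $521 = $667; Unit 5B $146 + $647 = $793.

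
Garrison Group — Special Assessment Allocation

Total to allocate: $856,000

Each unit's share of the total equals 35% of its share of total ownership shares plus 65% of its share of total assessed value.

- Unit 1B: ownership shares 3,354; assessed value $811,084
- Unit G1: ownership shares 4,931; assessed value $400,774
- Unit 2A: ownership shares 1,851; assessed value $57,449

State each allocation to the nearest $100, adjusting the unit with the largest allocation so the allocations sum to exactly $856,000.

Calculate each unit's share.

Totals — ownership shares 10,136, assessed value 1,269,307.
Composite weights (35% ownership shares + 65% assessed value): Unit 1B 0.5312; Unit G1 0.3755; Unit 2A 0.0933.
Pro-rata amounts: Unit 1B 454,675.78; Unit G1 321,429.61; Unit 2A 79,894.61.
After rounding ($100): Unit 1B $454,700; Unit G1 $321,400; Unit 2A $79,900. Sum = $856,000.
No rounding difference to absorb.

Unit 1B: $454,700 · Unit G1: $321,400 · Unit 2A: $79,900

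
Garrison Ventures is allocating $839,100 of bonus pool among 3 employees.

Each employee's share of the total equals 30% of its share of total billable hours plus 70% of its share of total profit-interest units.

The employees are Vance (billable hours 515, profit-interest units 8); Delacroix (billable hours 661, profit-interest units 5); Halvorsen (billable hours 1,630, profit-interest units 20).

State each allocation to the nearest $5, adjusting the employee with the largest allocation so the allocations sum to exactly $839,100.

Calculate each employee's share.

Totals — billable hours 2,806, profit-interest units 33.
Composite weights (30% billable hours + 70% profit-interest units): Vance 0.2248; Delacroix 0.1767; Halvorsen 0.5985.
Proportional shares: Vance 188,594.06; Delacroix 148,294.65; Halvorsen 502,211.29.
Rounded to nearest $5: Vance $188,595; Delacroix $148,295; Halvorsen $502,210. Sum = $839,100.
Sum already equals the total — no adjustment.

Vance: $188,595; Delacroix: $148,295; Halvorsen: $502,210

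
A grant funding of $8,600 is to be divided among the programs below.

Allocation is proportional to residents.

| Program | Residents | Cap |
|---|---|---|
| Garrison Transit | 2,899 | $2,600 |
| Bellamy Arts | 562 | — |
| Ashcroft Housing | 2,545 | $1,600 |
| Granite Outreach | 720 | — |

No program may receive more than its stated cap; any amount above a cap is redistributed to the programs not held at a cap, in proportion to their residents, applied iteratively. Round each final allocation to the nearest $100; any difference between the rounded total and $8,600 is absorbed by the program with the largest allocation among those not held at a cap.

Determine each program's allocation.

Residents total: 6,726.
Unconstrained shares: Garrison Transit 3,706.72; Bellamy Arts 718.58; Ashcroft Housing 3,254.09; Granite Outreach 920.61.
Held at cap: Garrison Transit ($2,600), Ashcroft Housing ($1,600); residual $4,400 reallocated over remaining residents 1,282.
Shares after redistribution: Bellamy Arts 1,928.86 → $1,900; Granite Outreach 2,471.14 → $2,500.

Garrison Transit: $2,600 · Bellamy Arts: $1,900 · Ashcroft Housing: $1,600 · Granite Outreach: $2,500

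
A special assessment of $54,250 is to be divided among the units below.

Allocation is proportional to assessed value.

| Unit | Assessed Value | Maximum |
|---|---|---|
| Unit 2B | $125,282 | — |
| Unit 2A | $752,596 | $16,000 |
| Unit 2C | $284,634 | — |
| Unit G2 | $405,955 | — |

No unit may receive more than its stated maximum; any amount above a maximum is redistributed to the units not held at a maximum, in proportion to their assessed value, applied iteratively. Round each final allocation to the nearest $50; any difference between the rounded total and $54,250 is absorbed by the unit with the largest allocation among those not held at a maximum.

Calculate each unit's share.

Unit 2B: $5,850; Unit 2A: $16,000; Unit 2C: $13,350; Unit G2: $19,050

Total assessed value = 1,568,467.
Proportional shares (ignoring caps): Unit 2B 4,333.24; Unit 2A 26,030.72; Unit 2C 9,844.90; Unit G2 14,041.14.
Capped: Unit 2A ($16,000); balance $38,250 reallocated over remaining assessed value 815,871.
Shares after redistribution: Unit 2B 5,873.52 → $5,850; Unit 2C 13,344.33 → $13,350; Unit G2 19,032.15 → $19,050.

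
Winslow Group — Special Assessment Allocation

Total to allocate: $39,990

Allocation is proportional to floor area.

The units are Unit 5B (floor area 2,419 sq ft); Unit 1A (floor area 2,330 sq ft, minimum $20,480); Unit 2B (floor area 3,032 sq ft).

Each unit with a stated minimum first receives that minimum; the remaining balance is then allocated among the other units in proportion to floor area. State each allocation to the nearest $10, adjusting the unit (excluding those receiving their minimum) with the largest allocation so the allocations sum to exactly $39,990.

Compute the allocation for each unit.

Unit 5B: $8,660 · Unit 1A: $20,480 · Unit 2B: $10,850

Fund the minimums — Unit 1A $20,480. Residual $19,510.
Residual split over remaining floor area 5,451: Unit 5B 8,657.99 → $8,660; Unit 2B 10,852.01 → $10,850.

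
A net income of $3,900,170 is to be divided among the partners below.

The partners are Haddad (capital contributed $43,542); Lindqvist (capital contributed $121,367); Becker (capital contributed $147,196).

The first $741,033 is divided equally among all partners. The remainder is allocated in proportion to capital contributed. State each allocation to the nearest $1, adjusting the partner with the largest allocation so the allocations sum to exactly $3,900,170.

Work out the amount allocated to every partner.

Equal tier: $741,033 ÷ 3 = $247,011 apiece.
Remainder $3,159,137 by capital contributed (total 312,105): Haddad 440,733.55 → $440,734; Lindqvist 1,228,480.74 → $1,228,481; Becker 1,489,922.72 → $1,489,923.
Rounding difference −$1 on remainder applied to Becker.
Totals: Haddad $247,011 + $440,734 = $687,745; Lindqvist $247,011 + $1,228,481 = $1,475,492; Becker $247,011 + $1,489,922 = $1,736,933.

Haddad: $687,745 · Lindqvist: $1,475,492 · Becker: $1,736,933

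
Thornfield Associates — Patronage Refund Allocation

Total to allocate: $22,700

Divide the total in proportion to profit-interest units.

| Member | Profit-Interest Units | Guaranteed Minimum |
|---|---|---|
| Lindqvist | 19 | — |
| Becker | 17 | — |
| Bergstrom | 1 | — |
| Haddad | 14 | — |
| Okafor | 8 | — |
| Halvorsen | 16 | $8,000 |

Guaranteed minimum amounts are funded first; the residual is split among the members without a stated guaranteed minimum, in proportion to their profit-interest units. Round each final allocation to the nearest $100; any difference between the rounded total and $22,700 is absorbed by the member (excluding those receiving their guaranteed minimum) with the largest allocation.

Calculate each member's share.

Guaranteed amounts: Halvorsen $8,000. Residual $14,700.
Residual split over remaining profit-interest units 59: Lindqvist 4,733.90 → $4,700; Becker 4,235.59 → $4,200; Bergstrom 249.15 → $200; Haddad 3,488.14 → $3,500; Okafor 1,993.22 → $2,000.
Rounding difference +$100 applied to Lindqvist → $4,800.

Lindqvist: $4,800 | Becker: $4,200 | Bergstrom: $200 | Haddad: $3,500 | Okafor: $2,000 | Halvorsen: $8,000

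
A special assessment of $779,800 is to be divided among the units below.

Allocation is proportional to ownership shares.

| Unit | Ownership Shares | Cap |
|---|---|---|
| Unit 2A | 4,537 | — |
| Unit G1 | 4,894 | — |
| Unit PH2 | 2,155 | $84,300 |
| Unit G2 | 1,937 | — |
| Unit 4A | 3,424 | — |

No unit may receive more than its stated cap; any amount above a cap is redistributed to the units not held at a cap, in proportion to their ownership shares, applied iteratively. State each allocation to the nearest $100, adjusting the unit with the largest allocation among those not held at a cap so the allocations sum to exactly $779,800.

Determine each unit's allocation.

Unit 2A: $213,300 | Unit G1: $230,100 | Unit PH2: $84,300 | Unit G2: $91,100 | Unit 4A: $161,000

Ownership shares total: 16,947.
Unconstrained shares: Unit 2A 208,765.72; Unit G1 225,192.73; Unit PH2 99,160.26; Unit G2 89,129.20; Unit 4A 157,552.09.
Cap binds for Unit PH2 ($84,300); residual $695,500 reallocated over remaining ownership shares 14,792.
Shares after redistribution: Unit 2A 213,323.65 → $213,300; Unit G1 230,109.32 → $230,100; Unit G2 91,075.14 → $91,100; Unit 4A 160,991.89 → $161,000.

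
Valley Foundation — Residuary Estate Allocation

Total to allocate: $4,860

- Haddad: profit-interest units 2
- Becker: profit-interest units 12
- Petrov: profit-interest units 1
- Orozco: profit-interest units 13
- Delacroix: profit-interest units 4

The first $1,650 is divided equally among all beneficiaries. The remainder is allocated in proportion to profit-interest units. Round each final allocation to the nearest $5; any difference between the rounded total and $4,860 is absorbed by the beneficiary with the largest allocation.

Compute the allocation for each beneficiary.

First tranche $1,650 split equally: $330 each.
Remainder $3,210 by profit-interest units (total 32): Haddad 200.62 → $200; Becker 1,203.75 → $1,205; Petrov 100.31 → $100; Orozco 1,304.06 → $1,305; Delacroix 401.25 → $400.
Totals: Haddad $330 + $200 = $530; Becker $330 + $1,205 = $1,535; Petrov $330 + $100 = $430; Orozco $330 + $1,305 = $1,635; Delacroix $330 + $400 = $730.

Haddad: $530 · Becker: $1,535 · Petrov: $430 · Orozco: $1,635 · Delacroix: $730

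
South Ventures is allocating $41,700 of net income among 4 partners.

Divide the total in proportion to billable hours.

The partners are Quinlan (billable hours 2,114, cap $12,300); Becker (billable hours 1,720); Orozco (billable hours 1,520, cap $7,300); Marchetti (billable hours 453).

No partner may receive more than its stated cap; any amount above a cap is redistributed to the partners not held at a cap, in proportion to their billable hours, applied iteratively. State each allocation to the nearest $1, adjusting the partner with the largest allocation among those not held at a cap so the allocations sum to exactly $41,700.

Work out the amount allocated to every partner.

Sum of billable hours: 5,807.
Unconstrained shares: Quinlan 15,180.61; Becker 12,351.30; Orozco 10,915.10; Marchetti 3,252.99.
Held at cap: Quinlan ($12,300), Orozco ($7,300); remaining pool $22,100 reallocated over remaining billable hours 2,173.
Redistributed shares: Becker 17,492.87 → $17,493; Marchetti 4,607.13 → $4,607.

Quinlan: $12,300; Becker: $17,493; Orozco: $7,300; Marchetti: $4,607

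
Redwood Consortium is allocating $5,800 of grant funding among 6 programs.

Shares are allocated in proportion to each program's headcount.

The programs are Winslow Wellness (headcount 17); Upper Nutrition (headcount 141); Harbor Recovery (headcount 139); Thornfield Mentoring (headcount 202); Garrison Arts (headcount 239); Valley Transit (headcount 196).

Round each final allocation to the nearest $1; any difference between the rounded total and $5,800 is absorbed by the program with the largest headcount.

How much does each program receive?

Winslow Wellness: $106 · Upper Nutrition: $876 · Harbor Recovery: $863 · Thornfield Mentoring: $1,254 · Garrison Arts: $1,484 · Valley Transit: $1,217

Sum of headcount: 17 + 141 + 139 + 202 + 239 + 196 = 934.
Proportional shares: Winslow Wellness 105.57; Upper Nutrition 875.59; Harbor Recovery 863.17; Thornfield Mentoring 1,254.39; Garrison Arts 1,484.15; Valley Transit 1,217.13.
After rounding ($1): Winslow Wellness $106; Upper Nutrition $876; Harbor Recovery $863; Thornfield Mentoring $1,254; Garrison Arts $1,484; Valley Transit $1,217. Sum = $5,800.
Rounded total matches; no reconciliation needed.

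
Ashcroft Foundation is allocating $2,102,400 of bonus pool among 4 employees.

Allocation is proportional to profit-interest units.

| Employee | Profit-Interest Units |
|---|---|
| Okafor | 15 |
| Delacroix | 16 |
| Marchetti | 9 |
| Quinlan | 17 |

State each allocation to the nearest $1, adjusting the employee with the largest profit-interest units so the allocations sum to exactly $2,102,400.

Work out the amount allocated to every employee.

Okafor: $553,263; Delacroix: $590,147; Marchetti: $331,958; Quinlan: $627,032

Total profit-interest units = 15 + 16 + 9 + 17 = 57.
Proportional shares: Okafor 553,263.16; Delacroix 590,147.37; Marchetti 331,957.89; Quinlan 627,031.58.
After rounding ($1): Okafor $553,263; Delacroix $590,147; Marchetti $331,958; Quinlan $627,032. Sum = $2,102,400.
Rounded total matches; no reconciliation needed.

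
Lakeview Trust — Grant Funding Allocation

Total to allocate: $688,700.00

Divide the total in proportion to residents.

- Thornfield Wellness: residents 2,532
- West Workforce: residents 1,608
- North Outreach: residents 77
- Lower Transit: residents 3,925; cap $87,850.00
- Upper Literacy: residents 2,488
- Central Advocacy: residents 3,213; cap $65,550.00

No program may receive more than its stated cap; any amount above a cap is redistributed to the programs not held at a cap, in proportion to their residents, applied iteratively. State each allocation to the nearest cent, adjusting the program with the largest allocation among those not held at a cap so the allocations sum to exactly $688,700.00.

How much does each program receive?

Thornfield Wellness: $202,144.60; West Workforce: $128,376.20; North Outreach: $6,147.37; Lower Transit: $87,850.00; Upper Literacy: $198,631.83; Central Advocacy: $65,550.00

Residents total: 13,843.
Pro-rata shares before constraints: Thornfield Wellness 125,968.9663; West Workforce 79,999.2487; North Outreach 3,830.8098; Lower Transit 195,271.7980; Upper Literacy 123,779.9321; Central Advocacy 159,849.2451.
Held at cap: Lower Transit ($87,850.00), Central Advocacy ($65,550.00); remaining pool $535,300.00 reallocated over remaining residents 6,705.
Redistributed shares: Thornfield Wellness 202,144.6085 → $202,144.61; West Workforce 128,376.1969 → $128,376.20; North Outreach 6,147.3676 → $6,147.37; Upper Literacy 198,631.8270 → $198,631.83.
Rounding difference −$0.01 applied to Thornfield Wellness → $202,144.60.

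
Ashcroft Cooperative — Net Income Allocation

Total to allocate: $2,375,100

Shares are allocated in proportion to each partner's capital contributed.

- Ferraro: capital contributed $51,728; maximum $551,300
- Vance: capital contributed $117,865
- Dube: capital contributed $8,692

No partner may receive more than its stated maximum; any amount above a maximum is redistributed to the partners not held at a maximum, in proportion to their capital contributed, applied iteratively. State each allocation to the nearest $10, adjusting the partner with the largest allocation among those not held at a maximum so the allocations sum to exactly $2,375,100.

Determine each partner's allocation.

Combined capital contributed = 178,285.
Proportional shares (ignoring caps): Ferraro 689,116.71; Vance 1,570,189.09; Dube 115,794.20.
Capped: Ferraro ($551,300); balance $1,823,800 reallocated over remaining capital contributed 126,557.
Redistributed shares: Vance 1,698,540.48 → $1,698,540; Dube 125,259.52 → $125,260.

Ferraro: $551,300 | Vance: $1,698,540 | Dube: $125,260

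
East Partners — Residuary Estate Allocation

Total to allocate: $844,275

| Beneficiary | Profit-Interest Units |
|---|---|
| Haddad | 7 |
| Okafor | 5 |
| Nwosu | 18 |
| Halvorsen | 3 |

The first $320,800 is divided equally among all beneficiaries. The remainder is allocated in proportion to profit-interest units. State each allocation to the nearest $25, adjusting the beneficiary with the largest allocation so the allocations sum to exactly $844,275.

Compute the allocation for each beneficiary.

Haddad: $191,250 | Okafor: $159,525 | Nwosu: $365,700 | Halvorsen: $127,800

$320,800 shared equally gives $80,200 per beneficiary.
Remainder $523,475 by profit-interest units (total 33): Haddad 111,040.15 → $111,050; Okafor 79,314.39 → $79,325; Nwosu 285,531.82 → $285,525; Halvorsen 47,588.64 → $47,600.
Rounding difference −$25 on remainder applied to Nwosu.
Totals: Haddad $80,200 + $111,050 = $191,250; Okafor $80,200 + $79,325 = $159,525; Nwosu $80,200 + $285,500 = $365,700; Halvorsen $80,200 + $47,600 = $127,800.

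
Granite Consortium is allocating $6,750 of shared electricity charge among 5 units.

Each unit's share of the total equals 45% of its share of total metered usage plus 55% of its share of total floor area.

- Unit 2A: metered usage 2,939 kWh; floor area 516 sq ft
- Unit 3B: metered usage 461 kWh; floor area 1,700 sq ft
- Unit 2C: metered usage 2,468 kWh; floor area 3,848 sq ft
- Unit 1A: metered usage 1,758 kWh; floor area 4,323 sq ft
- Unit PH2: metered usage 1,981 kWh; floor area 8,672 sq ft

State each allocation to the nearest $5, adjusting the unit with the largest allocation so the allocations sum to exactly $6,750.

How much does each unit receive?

Metered usage total 9,607; floor area total 19,059.
Blended shares (45% metered usage + 55% floor area): Unit 2A 0.1526; Unit 3B 0.0707; Unit 2C 0.2266; Unit 1A 0.2071; Unit PH2 0.3430.
Unrounded shares: Unit 2A 1,029.75; Unit 3B 476.90; Unit 2C 1,529.87; Unit 1A 1,397.91; Unit PH2 2,315.56.
At nearest $5: Unit 2A $1,030; Unit 3B $475; Unit 2C $1,530; Unit 1A $1,400; Unit PH2 $2,315. Sum = $6,750.
Sum already equals the total — no adjustment.

Unit 2A: $1,030; Unit 3B: $475; Unit 2C: $1,530; Unit 1A: $1,400; Unit PH2: $2,315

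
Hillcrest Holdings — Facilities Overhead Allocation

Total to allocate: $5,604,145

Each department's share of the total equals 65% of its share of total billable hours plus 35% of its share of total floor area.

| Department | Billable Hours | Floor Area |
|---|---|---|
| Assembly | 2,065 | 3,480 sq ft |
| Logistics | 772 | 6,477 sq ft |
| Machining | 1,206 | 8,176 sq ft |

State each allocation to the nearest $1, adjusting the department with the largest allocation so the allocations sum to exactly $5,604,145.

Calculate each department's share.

Billable hours total 4,043; floor area total 18,133.
Combined weights (65% billable hours + 35% floor area): Assembly 0.3992; Logistics 0.2491; Machining 0.3517.
Proportional shares: Assembly 2,236,972.495; Logistics 1,396,181.26; Machining 1,970,991.24.
After rounding ($1): Assembly $2,236,972; Logistics $1,396,181; Machining $1,970,991. Sum = $5,604,144.
Difference $5,604,145 − $5,604,144 = +$1 applied to largest allocation (Assembly): Assembly becomes $2,236,973.

Assembly: $2,236,973 | Logistics: $1,396,181 | Machining: $1,970,991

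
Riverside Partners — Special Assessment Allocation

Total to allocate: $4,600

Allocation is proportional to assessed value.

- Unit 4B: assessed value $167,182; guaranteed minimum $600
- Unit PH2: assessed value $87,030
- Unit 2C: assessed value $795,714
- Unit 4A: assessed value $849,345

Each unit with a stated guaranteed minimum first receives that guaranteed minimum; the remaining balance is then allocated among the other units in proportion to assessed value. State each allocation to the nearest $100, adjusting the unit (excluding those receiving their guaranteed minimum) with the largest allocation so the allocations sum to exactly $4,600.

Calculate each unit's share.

Fund the minimums — Unit 4B $600. Balance $4,000.
Balance split over remaining assessed value 1,732,089: Unit PH2 200.98 → $200; Unit 2C 1,837.58 → $1,800; Unit 4A 1,961.44 → $2,000.

Unit 4B: $600 · Unit PH2: $200 · Unit 2C: $1,800 · Unit 4A: $2,000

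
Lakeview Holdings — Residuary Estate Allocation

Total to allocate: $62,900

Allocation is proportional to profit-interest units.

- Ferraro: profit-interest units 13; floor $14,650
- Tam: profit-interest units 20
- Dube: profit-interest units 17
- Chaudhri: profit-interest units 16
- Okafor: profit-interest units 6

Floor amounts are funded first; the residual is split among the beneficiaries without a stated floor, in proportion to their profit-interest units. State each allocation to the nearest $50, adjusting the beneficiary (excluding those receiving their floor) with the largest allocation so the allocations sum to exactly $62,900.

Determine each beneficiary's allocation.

Ferraro: $14,650 | Tam: $16,350 | Dube: $13,900 | Chaudhri: $13,100 | Okafor: $4,900

Minimums first: Ferraro $14,650. Balance $48,250.
Balance split over remaining profit-interest units 59: Tam 16,355.93 → $16,350; Dube 13,902.54 → $13,900; Chaudhri 13,084.75 → $13,100; Okafor 4,906.78 → $4,900.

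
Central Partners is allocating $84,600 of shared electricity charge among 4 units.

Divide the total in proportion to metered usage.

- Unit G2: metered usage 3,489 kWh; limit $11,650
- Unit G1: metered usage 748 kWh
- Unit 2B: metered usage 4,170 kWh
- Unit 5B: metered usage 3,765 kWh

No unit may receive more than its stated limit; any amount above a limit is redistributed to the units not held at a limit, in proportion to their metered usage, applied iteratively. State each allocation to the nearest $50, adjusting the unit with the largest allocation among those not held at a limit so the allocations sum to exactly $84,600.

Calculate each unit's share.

Unit G2: $11,650 | Unit G1: $6,300 | Unit 2B: $35,000 | Unit 5B: $31,650

Total metered usage = 12,172.
Pro-rata shares before constraints: Unit G2 24,249.87; Unit G1 5,198.88; Unit 2B 28,983.08; Unit 5B 26,168.17.
Capped: Unit G2 ($11,650); balance $72,950 reallocated over remaining metered usage 8,683.
Redistributed shares: Unit G1 6,284.30 → $6,300; Unit 2B 35,034.15 → $35,050; Unit 5B 31,631.55 → $31,650.
Rounding difference −$50 applied to Unit 2B → $35,000.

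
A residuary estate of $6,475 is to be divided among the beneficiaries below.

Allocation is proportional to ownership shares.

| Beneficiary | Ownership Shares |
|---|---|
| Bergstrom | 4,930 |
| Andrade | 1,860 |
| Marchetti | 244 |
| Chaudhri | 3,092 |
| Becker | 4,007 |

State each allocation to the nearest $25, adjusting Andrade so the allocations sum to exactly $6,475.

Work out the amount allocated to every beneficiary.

Bergstrom: $2,250 · Andrade: $875 · Marchetti: $100 · Chaudhri: $1,425 · Becker: $1,825

Ownership shares total: 14,133.
Pro-rata amounts: Bergstrom 4,930/14,133 × $6,475 = 2,258.67; Andrade 1,860/14,133 × $6,475 = 852.15; Marchetti 244/14,133 × $6,475 = 111.79; Chaudhri 3,092/14,133 × $6,475 = 1,416.59; Becker 4,007/14,133 × $6,475 = 1,835.80.
At nearest $25: Bergstrom $2,250; Andrade $850; Marchetti $100; Chaudhri $1,425; Becker $1,825. Sum = $6,450.
Difference $6,475 − $6,450 = +$25 applied to Andrade: Andrade becomes $875.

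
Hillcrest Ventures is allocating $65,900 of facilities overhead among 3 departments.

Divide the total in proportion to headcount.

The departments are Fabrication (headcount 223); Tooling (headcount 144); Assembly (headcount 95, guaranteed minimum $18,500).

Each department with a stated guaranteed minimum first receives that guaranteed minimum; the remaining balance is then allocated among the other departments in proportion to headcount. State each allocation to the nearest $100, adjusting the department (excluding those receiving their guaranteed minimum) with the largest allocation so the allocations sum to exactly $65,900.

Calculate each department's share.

Fabrication: $28,800 · Tooling: $18,600 · Assembly: $18,500

Minimums first: Assembly $18,500. Residual $47,400.
Residual split over remaining headcount 367: Fabrication 28,801.63 → $28,800; Tooling 18,598.37 → $18,600.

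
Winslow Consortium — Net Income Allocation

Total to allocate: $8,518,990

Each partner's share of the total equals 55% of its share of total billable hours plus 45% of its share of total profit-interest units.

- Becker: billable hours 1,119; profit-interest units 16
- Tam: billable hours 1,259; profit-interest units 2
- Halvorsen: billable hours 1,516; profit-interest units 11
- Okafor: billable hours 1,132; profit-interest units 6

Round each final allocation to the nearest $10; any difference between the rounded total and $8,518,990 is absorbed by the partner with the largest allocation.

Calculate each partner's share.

Totals — billable hours 5,026, profit-interest units 35.
Blended shares (55% billable hours + 45% profit-interest units): Becker 0.3282; Tam 0.1635; Halvorsen 0.3073; Okafor 0.2010.
Proportional shares: Becker 2,795,655.90; Tam 1,392,751.47; Halvorsen 2,618,106.31; Okafor 1,712,476.32.
Rounded to nearest $10: Becker $2,795,660; Tam $1,392,750; Halvorsen $2,618,110; Okafor $1,712,480. Sum = $8,519,000.
Difference $8,518,990 − $8,519,000 = −$10 applied to largest allocation (Becker): Becker becomes $2,795,650.

Becker: $2,795,650; Tam: $1,392,750; Halvorsen: $2,618,110; Okafor: $1,712,480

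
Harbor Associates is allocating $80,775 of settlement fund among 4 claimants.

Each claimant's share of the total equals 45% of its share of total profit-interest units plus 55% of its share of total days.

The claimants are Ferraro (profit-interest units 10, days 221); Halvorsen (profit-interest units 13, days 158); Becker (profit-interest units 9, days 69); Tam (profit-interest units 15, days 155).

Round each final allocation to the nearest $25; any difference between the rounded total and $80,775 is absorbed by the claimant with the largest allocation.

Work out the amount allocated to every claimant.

Totals — profit-interest units 47, days 603.
Composite weights (45% profit-interest units + 55% days): Ferraro 0.2973; Halvorsen 0.2686; Becker 0.1491; Tam 0.2850.
Proportional shares: Ferraro 24,016.03; Halvorsen 21,694.62; Becker 12,044.00; Tam 23,020.35.
Rounded to nearest $25: Ferraro $24,025; Halvorsen $21,700; Becker $12,050; Tam $23,025. Sum = $80,800.
Difference $80,775 − $80,800 = −$25 applied to largest allocation (Ferraro): Ferraro becomes $24,000.

Ferraro: $24,000 · Halvorsen: $21,700 · Becker: $12,050 · Tam: $23,025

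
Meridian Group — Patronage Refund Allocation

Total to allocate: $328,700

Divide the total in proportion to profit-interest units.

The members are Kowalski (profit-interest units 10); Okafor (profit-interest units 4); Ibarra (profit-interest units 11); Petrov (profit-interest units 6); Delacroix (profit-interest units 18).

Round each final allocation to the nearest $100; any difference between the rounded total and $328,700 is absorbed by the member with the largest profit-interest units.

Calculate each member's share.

Kowalski: $67,100 | Okafor: $26,800 | Ibarra: $73,800 | Petrov: $40,200 | Delacroix: $120,800

Combined profit-interest units = 10 + 4 + 11 + 6 + 18 = 49.
Raw shares: Kowalski 67,081.63; Okafor 26,832.65; Ibarra 73,789.80; Petrov 40,248.98; Delacroix 120,746.94.
Rounded to nearest $100: Kowalski $67,100; Okafor $26,800; Ibarra $73,800; Petrov $40,200; Delacroix $120,700. Sum = $328,600.
Difference $328,700 − $328,600 = +$100 applied to largest profit-interest units (Delacroix): Delacroix becomes $120,800.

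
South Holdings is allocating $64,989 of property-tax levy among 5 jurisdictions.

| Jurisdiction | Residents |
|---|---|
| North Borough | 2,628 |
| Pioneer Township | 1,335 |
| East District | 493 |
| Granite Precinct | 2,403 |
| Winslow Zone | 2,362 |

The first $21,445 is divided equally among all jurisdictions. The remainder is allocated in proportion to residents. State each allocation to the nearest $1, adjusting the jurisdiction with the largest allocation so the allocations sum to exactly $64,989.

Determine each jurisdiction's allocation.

North Borough: $16,699; Pioneer Township: $10,593; East District: $6,617; Granite Precinct: $15,637; Winslow Zone: $15,443

Equal tier: $21,445 ÷ 5 = $4,289 apiece.
Remainder $43,544 by residents (total 9,221): North Borough 12,410.11 → $12,410; Pioneer Township 6,304.22 → $6,304; East District 2,328.08 → $2,328; Granite Precinct 11,347.60 → $11,348; Winslow Zone 11,153.99 → $11,154.
Totals: North Borough $4,289 + $12,410 = $16,699; Pioneer Township $4,289 + $6,304 = $10,593; East District $4,289 + $2,328 = $6,617; Granite Precinct $4,289 + $11,348 = $15,637; Winslow Zone $4,289 + $11,154 = $15,443.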